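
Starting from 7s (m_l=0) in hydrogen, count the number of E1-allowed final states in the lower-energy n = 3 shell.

E1 requires Δl = ±1, so l_f ∈ {-1, 1}; with 0 ≤ l_f ≤ n_f−1 = 2, the allowed l_f values are {1}.
For l_f = 1: m_f ∈ {m_i−1, m_i, m_i+1} ∩ [−1, 1] = {-1, 0, 1} → 3 states.
Total: 3.

3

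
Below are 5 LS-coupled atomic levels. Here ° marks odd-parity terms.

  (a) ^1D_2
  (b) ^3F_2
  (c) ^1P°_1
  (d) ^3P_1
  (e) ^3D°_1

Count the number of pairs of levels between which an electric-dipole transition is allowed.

(a)–(b): forbidden (parity, ΔS).
(a)–(c): allowed.
(a)–(d): forbidden (parity, ΔS).
(a)–(e): forbidden (ΔS).
(b)–(c): forbidden (ΔS, ΔL).
(b)–(d): forbidden (parity, ΔL).
(b)–(e): allowed.
(c)–(d): forbidden (ΔS).
(c)–(e): forbidden (parity, ΔS).
(d)–(e): allowed.
Allowed pairs: 3 of 10.

3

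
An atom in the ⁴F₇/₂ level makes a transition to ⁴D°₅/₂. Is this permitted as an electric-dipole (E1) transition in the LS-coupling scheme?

allowed

Initial level: S=3/2, L=3, J=7/2, parity even. Final level: S=3/2, L=2, J=5/2, parity odd.
Parity must change: even → odd — ok.
ΔS = 0: S: 3/2 → 3/2 — ok.
ΔL = 0, ±1 (not L=0↔0): L: 3 → 2, ΔL = -1 — ok.
ΔJ = 0, ±1 (not J=0↔0): J: 7/2 → 5/2, ΔJ = -1 — ok.
All four E1 rules are satisfied.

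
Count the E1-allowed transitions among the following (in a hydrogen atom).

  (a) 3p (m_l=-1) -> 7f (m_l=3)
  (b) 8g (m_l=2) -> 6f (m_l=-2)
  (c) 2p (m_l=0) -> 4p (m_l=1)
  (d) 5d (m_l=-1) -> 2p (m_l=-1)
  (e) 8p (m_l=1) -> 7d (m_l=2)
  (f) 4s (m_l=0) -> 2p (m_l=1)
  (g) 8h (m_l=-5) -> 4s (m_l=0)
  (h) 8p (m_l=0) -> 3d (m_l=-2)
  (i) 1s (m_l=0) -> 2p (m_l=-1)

(a) forbidden — Δl = +2 (E1 requires Δl = ±1); Δm_l = +4 (E1 requires Δm_l = 0, ±1)
(b) forbidden — Δm_l = -4 (E1 requires Δm_l = 0, ±1)
(c) forbidden — Δl = +0 (E1 requires Δl = ±1)
(d) allowed
(e) allowed
(f) allowed
(g) forbidden — Δl = -5 (E1 requires Δl = ±1); Δm_l = +5 (E1 requires Δm_l = 0, ±1)
(h) forbidden — Δm_l = -2 (E1 requires Δm_l = 0, ±1)
(i) allowed
Total allowed: 4 of 9.

4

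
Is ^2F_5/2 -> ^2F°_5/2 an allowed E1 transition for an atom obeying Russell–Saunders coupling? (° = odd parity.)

Parity must change: even → odd — satisfied.
ΔS = 0: S: 1/2 → 1/2 — satisfied.
ΔL = 0, ±1 (not L=0↔0): L: 3 → 3, ΔL = +0 — satisfied.
ΔJ = 0, ±1 (not J=0↔0): J: 5/2 → 5/2, ΔJ = +0 — satisfied.
All four E1 rules are satisfied.

allowed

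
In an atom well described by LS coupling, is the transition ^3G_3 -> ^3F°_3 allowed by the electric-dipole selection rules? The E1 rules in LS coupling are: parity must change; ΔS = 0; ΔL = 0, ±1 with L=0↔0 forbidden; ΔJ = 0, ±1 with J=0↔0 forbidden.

Reading off the term symbols: S 1→1, L 4→3, J 3→3, parity even→odd.
ΔS = 0: S: 1 → 1 — ok.
ΔJ = 0, ±1 (not J=0↔0): J: 3 → 3, ΔJ = +0 — ok.
ΔL = 0, ±1 (not L=0↔0): L: 4 → 3, ΔL = -1 — ok.
Parity must change: even → odd — ok.
All four E1 rules are satisfied.

allowed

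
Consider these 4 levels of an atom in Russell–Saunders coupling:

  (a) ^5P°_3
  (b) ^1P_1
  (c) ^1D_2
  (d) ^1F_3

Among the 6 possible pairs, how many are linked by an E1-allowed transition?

(a)–(b): forbidden (ΔS, ΔJ).
(a)–(c): forbidden (ΔS).
(a)–(d): forbidden (ΔS, ΔL).
(b)–(c): forbidden (parity).
(b)–(d): forbidden (parity, ΔL, ΔJ).
(c)–(d): forbidden (parity).
Allowed pairs: 0 of 6.

0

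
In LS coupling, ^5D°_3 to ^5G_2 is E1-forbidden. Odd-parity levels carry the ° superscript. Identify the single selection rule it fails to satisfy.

Initial level: S=2, L=2, J=3, parity odd. Final level: S=2, L=4, J=2, parity even.
Parity must change: odd → even — ok.
ΔS = 0: S: 2 → 2 — ok.
ΔL = 0, ±1 (not L=0↔0): L: 2 → 4, ΔL = +2 — fails.
ΔJ = 0, ±1 (not J=0↔0): J: 3 → 2, ΔJ = -1 — ok.

the ΔL = 0, ±1 rule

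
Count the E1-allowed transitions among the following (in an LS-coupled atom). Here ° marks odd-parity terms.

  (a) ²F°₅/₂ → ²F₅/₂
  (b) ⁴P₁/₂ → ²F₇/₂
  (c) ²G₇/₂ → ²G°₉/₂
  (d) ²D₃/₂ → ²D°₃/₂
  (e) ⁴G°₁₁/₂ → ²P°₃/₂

(a) allowed
(b) forbidden (parity, ΔS, ΔL, ΔJ fail)
(c) allowed
(d) allowed
(e) forbidden (parity, ΔS, ΔL, ΔJ fail)
Total allowed: 3 of 5.

3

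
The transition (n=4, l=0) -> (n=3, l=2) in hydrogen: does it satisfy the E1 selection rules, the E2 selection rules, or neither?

Δl = 2 − 0 = +2; l_i + l_f = 2.
E1 (Δl = ±1): not satisfied.
E2 (Δl = 0,±2, l_i+l_f ≥ 2): satisfied.

E2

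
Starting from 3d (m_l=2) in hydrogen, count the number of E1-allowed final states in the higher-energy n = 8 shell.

4

E1 requires Δl = ±1, so l_f ∈ {1, 3}; with 0 ≤ l_f ≤ n_f−1 = 7, the allowed l_f values are {1, 3}.
For l_f = 1: m_f ∈ {m_i−1, m_i, m_i+1} ∩ [−1, 1] = {1} → 1 state.
For l_f = 3: m_f ∈ {m_i−1, m_i, m_i+1} ∩ [−3, 3] = {1, 2, 3} → 3 states.
Total: 4.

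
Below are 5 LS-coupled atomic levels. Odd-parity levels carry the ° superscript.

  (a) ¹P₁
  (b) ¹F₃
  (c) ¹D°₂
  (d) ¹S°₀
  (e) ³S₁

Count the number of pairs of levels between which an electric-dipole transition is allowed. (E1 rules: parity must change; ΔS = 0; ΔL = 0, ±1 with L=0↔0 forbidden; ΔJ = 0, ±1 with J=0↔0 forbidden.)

3

(a)–(b): forbidden (parity, ΔL, ΔJ).
(a)–(c): allowed.
(a)–(d): allowed.
(a)–(e): forbidden (parity, ΔS).
(b)–(c): allowed.
(b)–(d): forbidden (ΔL, ΔJ).
(b)–(e): forbidden (parity, ΔS, ΔL, ΔJ).
(c)–(d): forbidden (parity, ΔL, ΔJ).
(c)–(e): forbidden (ΔS, ΔL).
(d)–(e): forbidden (ΔS, ΔL).
Allowed pairs: 3 of 10.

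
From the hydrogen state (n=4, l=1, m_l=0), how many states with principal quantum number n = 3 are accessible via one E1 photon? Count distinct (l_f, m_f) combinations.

E1 requires Δl = ±1, so l_f ∈ {0, 2}; with 0 ≤ l_f ≤ n_f−1 = 2, the allowed l_f values are {0, 2}.
For l_f = 0: m_f ∈ {m_i−1, m_i, m_i+1} ∩ [−0, 0] = {0} → 1 state.
For l_f = 2: m_f ∈ {m_i−1, m_i, m_i+1} ∩ [−2, 2] = {-1, 0, 1} → 3 states.
Total: 4.

4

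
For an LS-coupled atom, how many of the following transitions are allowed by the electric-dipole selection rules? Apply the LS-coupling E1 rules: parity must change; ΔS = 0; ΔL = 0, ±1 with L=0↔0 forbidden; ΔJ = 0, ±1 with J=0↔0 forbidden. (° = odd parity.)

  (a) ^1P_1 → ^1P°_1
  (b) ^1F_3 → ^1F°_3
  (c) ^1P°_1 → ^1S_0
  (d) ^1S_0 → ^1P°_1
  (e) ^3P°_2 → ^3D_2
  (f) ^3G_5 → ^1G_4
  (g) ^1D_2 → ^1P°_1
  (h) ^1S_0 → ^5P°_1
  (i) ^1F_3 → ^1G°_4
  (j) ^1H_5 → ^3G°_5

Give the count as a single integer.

7

(a) allowed
(b) allowed
(c) allowed
(d) allowed
(e) allowed
(f) forbidden (parity, ΔS fail)
(g) allowed
(h) forbidden (ΔS fails)
(i) allowed
(j) forbidden (ΔS fails)
Total allowed: 7 of 10.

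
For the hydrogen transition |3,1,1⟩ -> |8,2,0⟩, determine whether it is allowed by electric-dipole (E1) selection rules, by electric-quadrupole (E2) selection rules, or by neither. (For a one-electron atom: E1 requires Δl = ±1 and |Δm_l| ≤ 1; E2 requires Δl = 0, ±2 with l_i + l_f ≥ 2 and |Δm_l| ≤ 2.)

Δl = 2 − 1 = +1; l_i + l_f = 3.
Δm_l = -1.
E1 (Δl = ±1, |Δm_l| ≤ 1): satisfied.
E2 (Δl = 0,±2, l_i+l_f ≥ 2, |Δm_l| ≤ 2): not satisfied.

E1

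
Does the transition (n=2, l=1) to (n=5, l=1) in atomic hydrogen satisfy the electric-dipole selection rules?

forbidden

l: 1 → 1 (Δl = +0). Δl = ±1 fails.
The transition is electric-dipole forbidden.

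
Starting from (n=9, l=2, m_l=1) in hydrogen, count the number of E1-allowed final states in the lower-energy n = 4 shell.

E1 requires Δl = ±1, so l_f ∈ {1, 3}; with 0 ≤ l_f ≤ n_f−1 = 3, the allowed l_f values are {1, 3}.
For l_f = 1: m_f ∈ {m_i−1, m_i, m_i+1} ∩ [−1, 1] = {0, 1} → 2 states.
For l_f = 3: m_f ∈ {m_i−1, m_i, m_i+1} ∩ [−3, 3] = {0, 1, 2} → 3 states.
Total: 5.

5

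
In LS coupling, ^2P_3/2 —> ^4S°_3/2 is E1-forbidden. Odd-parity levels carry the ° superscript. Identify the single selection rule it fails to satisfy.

the ΔS = 0 rule

Parity must change: even → odd — ok.
ΔS = 0: S: 1/2 → 3/2 — fails.
ΔL = 0, ±1 (not L=0↔0): L: 1 → 0, ΔL = -1 — ok.
ΔJ = 0, ±1 (not J=0↔0): J: 3/2 → 3/2, ΔJ = +0 — ok.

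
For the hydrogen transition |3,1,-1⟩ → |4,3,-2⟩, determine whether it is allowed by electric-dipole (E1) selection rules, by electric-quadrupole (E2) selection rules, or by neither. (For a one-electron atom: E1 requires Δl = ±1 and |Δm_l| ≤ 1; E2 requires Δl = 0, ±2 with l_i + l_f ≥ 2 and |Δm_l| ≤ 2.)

Δl = 3 − 1 = +2; l_i + l_f = 4.
Δm_l = -1.
E1 (Δl = ±1, |Δm_l| ≤ 1): not satisfied.
E2 (Δl = 0,±2, l_i+l_f ≥ 2, |Δm_l| ≤ 2): satisfied.

E2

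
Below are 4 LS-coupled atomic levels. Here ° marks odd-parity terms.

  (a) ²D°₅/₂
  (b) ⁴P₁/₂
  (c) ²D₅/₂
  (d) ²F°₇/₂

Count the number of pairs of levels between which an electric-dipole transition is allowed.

(a)–(b): forbidden (ΔS, ΔJ).
(a)–(c): allowed.
(a)–(d): forbidden (parity).
(b)–(c): forbidden (parity, ΔS, ΔJ).
(b)–(d): forbidden (ΔS, ΔL, ΔJ).
(c)–(d): allowed.
Allowed pairs: 2 of 6.

2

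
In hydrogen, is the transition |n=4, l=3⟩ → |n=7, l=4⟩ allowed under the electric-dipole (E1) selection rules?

Δl = 4 − 3 = +1; the E1 rule Δl = ±1 is passes.
All E1 selection rules are satisfied.

allowed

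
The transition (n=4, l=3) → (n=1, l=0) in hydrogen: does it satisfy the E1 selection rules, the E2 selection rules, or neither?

neither

Δl = 0 − 3 = -3; l_i + l_f = 3.
E1 (Δl = ±1): not satisfied.
E2 (Δl = 0,±2, l_i+l_f ≥ 2): not satisfied.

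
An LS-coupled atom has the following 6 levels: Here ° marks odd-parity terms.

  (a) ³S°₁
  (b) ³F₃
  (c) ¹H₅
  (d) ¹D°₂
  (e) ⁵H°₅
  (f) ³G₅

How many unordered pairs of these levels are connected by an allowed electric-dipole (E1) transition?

0

(a)–(b): forbidden (ΔL, ΔJ).
(a)–(c): forbidden (ΔS, ΔL, ΔJ).
(a)–(d): forbidden (parity, ΔS, ΔL).
(a)–(e): forbidden (parity, ΔS, ΔL, ΔJ).
(a)–(f): forbidden (ΔL, ΔJ).
(b)–(c): forbidden (parity, ΔS, ΔL, ΔJ).
(b)–(d): forbidden (ΔS).
(b)–(e): forbidden (ΔS, ΔL, ΔJ).
(b)–(f): forbidden (parity, ΔJ).
(c)–(d): forbidden (ΔL, ΔJ).
(c)–(e): forbidden (ΔS).
(c)–(f): forbidden (parity, ΔS).
(d)–(e): forbidden (parity, ΔS, ΔL, ΔJ).
(d)–(f): forbidden (ΔS, ΔL, ΔJ).
(e)–(f): forbidden (ΔS).
Allowed pairs: 0 of 15.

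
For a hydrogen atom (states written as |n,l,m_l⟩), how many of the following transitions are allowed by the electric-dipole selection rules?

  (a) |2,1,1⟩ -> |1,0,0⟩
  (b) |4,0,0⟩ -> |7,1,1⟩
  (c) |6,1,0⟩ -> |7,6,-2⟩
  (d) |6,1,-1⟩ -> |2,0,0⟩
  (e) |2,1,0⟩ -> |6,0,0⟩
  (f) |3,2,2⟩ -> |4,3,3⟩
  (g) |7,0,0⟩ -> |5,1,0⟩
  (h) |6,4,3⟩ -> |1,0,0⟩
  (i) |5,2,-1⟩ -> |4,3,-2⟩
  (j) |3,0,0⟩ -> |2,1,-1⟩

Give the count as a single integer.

8

(a) allowed
(b) allowed
(c) forbidden — Δl = +5 (E1 requires Δl = ±1); Δm_l = -2 (E1 requires Δm_l = 0, ±1)
(d) allowed
(e) allowed
(f) allowed
(g) allowed
(h) forbidden — Δl = -4 (E1 requires Δl = ±1); Δm_l = -3 (E1 requires Δm_l = 0, ±1)
(i) allowed
(j) allowed
Total allowed: 8 of 10.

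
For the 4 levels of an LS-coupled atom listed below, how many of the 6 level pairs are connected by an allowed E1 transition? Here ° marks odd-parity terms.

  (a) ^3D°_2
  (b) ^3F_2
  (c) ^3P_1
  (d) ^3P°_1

(a)–(b): allowed.
(a)–(c): allowed.
(a)–(d): forbidden (parity).
(b)–(c): forbidden (parity, ΔL).
(b)–(d): forbidden (ΔL).
(c)–(d): allowed.
Allowed pairs: 3 of 6.

3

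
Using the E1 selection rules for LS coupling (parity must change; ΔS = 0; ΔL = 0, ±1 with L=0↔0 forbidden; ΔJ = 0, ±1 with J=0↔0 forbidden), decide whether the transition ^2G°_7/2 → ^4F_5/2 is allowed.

forbidden

Parity must change: odd → even — ✓.
ΔS = 0: S: 1/2 → 3/2 — ✗.
ΔL = 0, ±1 (not L=0↔0): L: 4 → 3, ΔL = -1 — ✓.
ΔJ = 0, ±1 (not J=0↔0): J: 7/2 → 5/2, ΔJ = -1 — ✓.
Rule(s) violated: ΔS.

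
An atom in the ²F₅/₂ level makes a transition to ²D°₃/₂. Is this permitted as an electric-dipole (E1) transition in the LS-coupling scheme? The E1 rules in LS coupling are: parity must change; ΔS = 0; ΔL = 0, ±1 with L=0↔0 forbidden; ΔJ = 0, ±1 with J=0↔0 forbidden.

allowed

Initial level: S=1/2, L=3, J=5/2, parity even. Final level: S=1/2, L=2, J=3/2, parity odd.
Parity must change: even → odd — passes.
ΔS = 0: S: 1/2 → 1/2 — passes.
ΔL = 0, ±1 (not L=0↔0): L: 3 → 2, ΔL = -1 — passes.
ΔJ = 0, ±1 (not J=0↔0): J: 5/2 → 3/2, ΔJ = -1 — passes.
All four E1 rules are satisfied.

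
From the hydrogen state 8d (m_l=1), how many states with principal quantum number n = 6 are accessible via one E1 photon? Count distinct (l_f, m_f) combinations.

E1 requires Δl = ±1, so l_f ∈ {1, 3}; with 0 ≤ l_f ≤ n_f−1 = 5, the allowed l_f values are {1, 3}.
For l_f = 1: m_f ∈ {m_i−1, m_i, m_i+1} ∩ [−1, 1] = {0, 1} → 2 states.
For l_f = 3: m_f ∈ {m_i−1, m_i, m_i+1} ∩ [−3, 3] = {0, 1, 2} → 3 states.
Total: 5.

5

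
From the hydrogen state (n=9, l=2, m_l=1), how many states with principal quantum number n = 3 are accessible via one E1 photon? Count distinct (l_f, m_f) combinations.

2

E1 requires Δl = ±1, so l_f ∈ {1, 3}; with 0 ≤ l_f ≤ n_f−1 = 2, the allowed l_f values are {1}.
For l_f = 1: m_f ∈ {m_i−1, m_i, m_i+1} ∩ [−1, 1] = {0, 1} → 2 states.
Total: 2.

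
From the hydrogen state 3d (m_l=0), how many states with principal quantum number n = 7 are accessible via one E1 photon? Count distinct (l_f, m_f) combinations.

E1 requires Δl = ±1, so l_f ∈ {1, 3}; with 0 ≤ l_f ≤ n_f−1 = 6, the allowed l_f values are {1, 3}.
For l_f = 1: m_f ∈ {m_i−1, m_i, m_i+1} ∩ [−1, 1] = {-1, 0, 1} → 3 states.
For l_f = 3: m_f ∈ {m_i−1, m_i, m_i+1} ∩ [−3, 3] = {-1, 0, 1} → 3 states.
Total: 6.

6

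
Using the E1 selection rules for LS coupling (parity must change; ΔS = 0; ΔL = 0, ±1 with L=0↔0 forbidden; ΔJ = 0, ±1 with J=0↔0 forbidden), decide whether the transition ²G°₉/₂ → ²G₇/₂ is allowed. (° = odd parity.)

allowed

Parity must change: odd → even — ✓.
ΔL = 0, ±1 (not L=0↔0): L: 4 → 4, ΔL = +0 — ✓.
ΔJ = 0, ±1 (not J=0↔0): J: 9/2 → 7/2, ΔJ = -1 — ✓.
ΔS = 0: S: 1/2 → 1/2 — ✓.
All four E1 rules are satisfied.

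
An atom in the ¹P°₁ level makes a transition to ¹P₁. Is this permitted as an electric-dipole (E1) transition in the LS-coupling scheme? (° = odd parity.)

allowed

Initial level: S=0, L=1, J=1, parity odd. Final level: S=0, L=1, J=1, parity even.
ΔJ = 0, ±1 (not J=0↔0): J: 1 → 1, ΔJ = +0 — passes.
ΔS = 0: S: 0 → 0 — passes.
ΔL = 0, ±1 (not L=0↔0): L: 1 → 1, ΔL = +0 — passes.
Parity must change: odd → even — passes.
All four E1 rules are satisfied.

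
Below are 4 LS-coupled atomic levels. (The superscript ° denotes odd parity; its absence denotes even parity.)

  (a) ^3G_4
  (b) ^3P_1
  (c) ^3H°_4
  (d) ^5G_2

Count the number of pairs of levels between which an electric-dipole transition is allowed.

1

(a)–(b): forbidden (parity, ΔL, ΔJ).
(a)–(c): allowed.
(a)–(d): forbidden (parity, ΔS, ΔJ).
(b)–(c): forbidden (ΔL, ΔJ).
(b)–(d): forbidden (parity, ΔS, ΔL).
(c)–(d): forbidden (ΔS, ΔJ).
Allowed pairs: 1 of 6.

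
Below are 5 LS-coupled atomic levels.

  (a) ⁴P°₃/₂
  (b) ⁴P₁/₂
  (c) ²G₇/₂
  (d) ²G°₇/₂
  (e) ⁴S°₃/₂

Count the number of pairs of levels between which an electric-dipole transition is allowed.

(a)–(b): allowed.
(a)–(c): forbidden (ΔS, ΔL, ΔJ).
(a)–(d): forbidden (parity, ΔS, ΔL, ΔJ).
(a)–(e): forbidden (parity).
(b)–(c): forbidden (parity, ΔS, ΔL, ΔJ).
(b)–(d): forbidden (ΔS, ΔL, ΔJ).
(b)–(e): allowed.
(c)–(d): allowed.
(c)–(e): forbidden (ΔS, ΔL, ΔJ).
(d)–(e): forbidden (parity, ΔS, ΔL, ΔJ).
Allowed pairs: 3 of 10.

3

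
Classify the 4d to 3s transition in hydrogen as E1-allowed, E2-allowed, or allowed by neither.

E2

Δl = 0 − 2 = -2; l_i + l_f = 2.
E1 (Δl = ±1): not satisfied.
E2 (Δl = 0,±2, l_i+l_f ≥ 2): satisfied.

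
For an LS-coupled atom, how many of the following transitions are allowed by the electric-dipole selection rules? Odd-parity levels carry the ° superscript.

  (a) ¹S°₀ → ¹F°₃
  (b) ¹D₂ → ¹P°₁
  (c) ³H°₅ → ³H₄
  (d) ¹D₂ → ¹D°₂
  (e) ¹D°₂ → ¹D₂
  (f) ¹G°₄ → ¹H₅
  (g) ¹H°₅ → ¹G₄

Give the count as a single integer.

(a) forbidden (parity, ΔL, ΔJ fail)
(b) allowed
(c) allowed
(d) allowed
(e) allowed
(f) allowed
(g) allowed
Total allowed: 6 of 7.

6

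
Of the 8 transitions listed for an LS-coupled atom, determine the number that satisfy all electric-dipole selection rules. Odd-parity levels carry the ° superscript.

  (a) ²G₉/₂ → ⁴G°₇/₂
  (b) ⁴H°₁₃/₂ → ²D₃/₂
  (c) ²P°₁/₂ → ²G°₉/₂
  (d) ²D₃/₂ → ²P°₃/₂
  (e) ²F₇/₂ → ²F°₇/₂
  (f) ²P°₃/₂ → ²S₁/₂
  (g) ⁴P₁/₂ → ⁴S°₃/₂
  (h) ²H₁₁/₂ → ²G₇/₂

(a) forbidden (ΔS fails)
(b) forbidden (ΔS, ΔL, ΔJ fail)
(c) forbidden (parity, ΔL, ΔJ fail)
(d) allowed
(e) allowed
(f) allowed
(g) allowed
(h) forbidden (parity, ΔJ fail)
Total allowed: 4 of 8.

4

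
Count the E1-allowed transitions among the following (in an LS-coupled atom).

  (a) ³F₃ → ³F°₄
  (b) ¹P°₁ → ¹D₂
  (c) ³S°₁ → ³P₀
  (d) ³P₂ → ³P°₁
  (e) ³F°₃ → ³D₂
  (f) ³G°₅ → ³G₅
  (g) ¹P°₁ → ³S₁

(a) allowed
(b) allowed
(c) allowed
(d) allowed
(e) allowed
(f) allowed
(g) forbidden (ΔS fails)
Total allowed: 6 of 7.

6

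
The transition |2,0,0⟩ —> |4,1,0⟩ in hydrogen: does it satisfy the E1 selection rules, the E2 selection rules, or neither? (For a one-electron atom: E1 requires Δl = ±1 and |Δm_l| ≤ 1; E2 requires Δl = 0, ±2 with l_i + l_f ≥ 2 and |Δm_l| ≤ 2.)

E1

Δl = 1 − 0 = +1; l_i + l_f = 1.
Δm_l = +0.
E1 (Δl = ±1, |Δm_l| ≤ 1): satisfied.
E2 (Δl = 0,±2, l_i+l_f ≥ 2, |Δm_l| ≤ 2): not satisfied.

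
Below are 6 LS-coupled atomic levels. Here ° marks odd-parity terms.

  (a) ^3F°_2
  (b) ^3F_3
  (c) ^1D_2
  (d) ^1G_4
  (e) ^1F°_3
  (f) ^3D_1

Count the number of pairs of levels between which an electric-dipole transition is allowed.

(a)–(b): allowed.
(a)–(c): forbidden (ΔS).
(a)–(d): forbidden (ΔS, ΔJ).
(a)–(e): forbidden (parity, ΔS).
(a)–(f): allowed.
(b)–(c): forbidden (parity, ΔS).
(b)–(d): forbidden (parity, ΔS).
(b)–(e): forbidden (ΔS).
(b)–(f): forbidden (parity, ΔJ).
(c)–(d): forbidden (parity, ΔL, ΔJ).
(c)–(e): allowed.
(c)–(f): forbidden (parity, ΔS).
(d)–(e): allowed.
(d)–(f): forbidden (parity, ΔS, ΔL, ΔJ).
(e)–(f): forbidden (ΔS, ΔJ).
Allowed pairs: 4 of 15.

4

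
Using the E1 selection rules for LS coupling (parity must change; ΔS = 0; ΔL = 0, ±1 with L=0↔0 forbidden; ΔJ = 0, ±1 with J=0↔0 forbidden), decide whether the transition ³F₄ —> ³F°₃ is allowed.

allowed

Reading off the term symbols: S 1→1, L 3→3, J 4→3, parity even→odd.
Parity must change: even → odd — satisfied.
ΔS = 0: S: 1 → 1 — satisfied.
ΔL = 0, ±1 (not L=0↔0): L: 3 → 3, ΔL = +0 — satisfied.
ΔJ = 0, ±1 (not J=0↔0): J: 4 → 3, ΔJ = -1 — satisfied.
All four E1 rules are satisfied.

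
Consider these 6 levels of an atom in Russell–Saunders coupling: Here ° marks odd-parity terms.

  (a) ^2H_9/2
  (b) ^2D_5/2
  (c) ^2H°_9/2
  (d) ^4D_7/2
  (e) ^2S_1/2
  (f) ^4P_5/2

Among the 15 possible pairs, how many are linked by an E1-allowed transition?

1

(a)–(b): forbidden (parity, ΔL, ΔJ).
(a)–(c): allowed.
(a)–(d): forbidden (parity, ΔS, ΔL).
(a)–(e): forbidden (parity, ΔL, ΔJ).
(a)–(f): forbidden (parity, ΔS, ΔL, ΔJ).
(b)–(c): forbidden (ΔL, ΔJ).
(b)–(d): forbidden (parity, ΔS).
(b)–(e): forbidden (parity, ΔL, ΔJ).
(b)–(f): forbidden (parity, ΔS).
(c)–(d): forbidden (ΔS, ΔL).
(c)–(e): forbidden (ΔL, ΔJ).
(c)–(f): forbidden (ΔS, ΔL, ΔJ).
(d)–(e): forbidden (parity, ΔS, ΔL, ΔJ).
(d)–(f): forbidden (parity).
(e)–(f): forbidden (parity, ΔS, ΔJ).
Allowed pairs: 1 of 15.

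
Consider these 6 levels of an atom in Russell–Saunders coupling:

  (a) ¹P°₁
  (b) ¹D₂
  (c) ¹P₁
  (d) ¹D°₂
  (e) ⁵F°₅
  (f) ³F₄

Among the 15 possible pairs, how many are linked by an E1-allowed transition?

4

(a)–(b): allowed.
(a)–(c): allowed.
(a)–(d): forbidden (parity).
(a)–(e): forbidden (parity, ΔS, ΔL, ΔJ).
(a)–(f): forbidden (ΔS, ΔL, ΔJ).
(b)–(c): forbidden (parity).
(b)–(d): allowed.
(b)–(e): forbidden (ΔS, ΔJ).
(b)–(f): forbidden (parity, ΔS, ΔJ).
(c)–(d): allowed.
(c)–(e): forbidden (ΔS, ΔL, ΔJ).
(c)–(f): forbidden (parity, ΔS, ΔL, ΔJ).
(d)–(e): forbidden (parity, ΔS, ΔJ).
(d)–(f): forbidden (ΔS, ΔJ).
(e)–(f): forbidden (ΔS).
Allowed pairs: 4 of 15.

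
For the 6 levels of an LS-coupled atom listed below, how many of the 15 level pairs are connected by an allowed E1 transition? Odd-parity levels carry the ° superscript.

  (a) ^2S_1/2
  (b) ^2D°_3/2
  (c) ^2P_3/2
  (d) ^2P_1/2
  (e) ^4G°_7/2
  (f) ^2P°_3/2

5

(a)–(b): forbidden (ΔL).
(a)–(c): forbidden (parity).
(a)–(d): forbidden (parity).
(a)–(e): forbidden (ΔS, ΔL, ΔJ).
(a)–(f): allowed.
(b)–(c): allowed.
(b)–(d): allowed.
(b)–(e): forbidden (parity, ΔS, ΔL, ΔJ).
(b)–(f): forbidden (parity).
(c)–(d): forbidden (parity).
(c)–(e): forbidden (ΔS, ΔL, ΔJ).
(c)–(f): allowed.
(d)–(e): forbidden (ΔS, ΔL, ΔJ).
(d)–(f): allowed.
(e)–(f): forbidden (parity, ΔS, ΔL, ΔJ).
Allowed pairs: 5 of 15.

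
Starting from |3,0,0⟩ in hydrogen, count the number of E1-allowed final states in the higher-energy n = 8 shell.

3

E1 requires Δl = ±1, so l_f ∈ {-1, 1}; with 0 ≤ l_f ≤ n_f−1 = 7, the allowed l_f values are {1}.
For l_f = 1: m_f ∈ {m_i−1, m_i, m_i+1} ∩ [−1, 1] = {-1, 0, 1} → 3 states.
Total: 3.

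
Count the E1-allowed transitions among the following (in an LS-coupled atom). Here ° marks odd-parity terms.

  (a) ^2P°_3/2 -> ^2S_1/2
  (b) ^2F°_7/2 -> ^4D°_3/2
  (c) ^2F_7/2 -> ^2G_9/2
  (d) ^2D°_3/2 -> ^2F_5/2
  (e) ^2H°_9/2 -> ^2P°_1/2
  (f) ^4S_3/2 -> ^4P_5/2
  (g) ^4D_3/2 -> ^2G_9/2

(a) allowed
(b) forbidden (parity, ΔS, ΔJ fail)
(c) forbidden (parity fails)
(d) allowed
(e) forbidden (parity, ΔL, ΔJ fail)
(f) forbidden (parity fails)
(g) forbidden (parity, ΔS, ΔL, ΔJ fail)
Total allowed: 2 of 7.

2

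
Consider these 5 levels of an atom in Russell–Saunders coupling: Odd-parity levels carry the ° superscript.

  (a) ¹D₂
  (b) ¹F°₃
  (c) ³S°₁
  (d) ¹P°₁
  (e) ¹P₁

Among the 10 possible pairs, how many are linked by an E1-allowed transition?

3

(a)–(b): allowed.
(a)–(c): forbidden (ΔS, ΔL).
(a)–(d): allowed.
(a)–(e): forbidden (parity).
(b)–(c): forbidden (parity, ΔS, ΔL, ΔJ).
(b)–(d): forbidden (parity, ΔL, ΔJ).
(b)–(e): forbidden (ΔL, ΔJ).
(c)–(d): forbidden (parity, ΔS).
(c)–(e): forbidden (ΔS).
(d)–(e): allowed.
Allowed pairs: 3 of 10.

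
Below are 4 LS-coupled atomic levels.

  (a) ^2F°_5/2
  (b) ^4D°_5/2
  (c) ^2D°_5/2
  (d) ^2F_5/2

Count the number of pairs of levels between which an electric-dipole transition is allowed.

2

(a)–(b): forbidden (parity, ΔS).
(a)–(c): forbidden (parity).
(a)–(d): allowed.
(b)–(c): forbidden (parity, ΔS).
(b)–(d): forbidden (ΔS).
(c)–(d): allowed.
Allowed pairs: 2 of 6.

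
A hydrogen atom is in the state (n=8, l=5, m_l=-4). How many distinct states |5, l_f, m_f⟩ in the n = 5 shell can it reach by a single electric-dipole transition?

E1 requires Δl = ±1, so l_f ∈ {4, 6}; with 0 ≤ l_f ≤ n_f−1 = 4, the allowed l_f values are {4}.
For l_f = 4: m_f ∈ {m_i−1, m_i, m_i+1} ∩ [−4, 4] = {-4, -3} → 2 states.
Total: 2.

2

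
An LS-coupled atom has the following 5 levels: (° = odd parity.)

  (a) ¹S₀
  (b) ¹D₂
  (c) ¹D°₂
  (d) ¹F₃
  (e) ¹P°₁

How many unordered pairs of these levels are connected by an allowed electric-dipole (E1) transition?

(a)–(b): forbidden (parity, ΔL, ΔJ).
(a)–(c): forbidden (ΔL, ΔJ).
(a)–(d): forbidden (parity, ΔL, ΔJ).
(a)–(e): allowed.
(b)–(c): allowed.
(b)–(d): forbidden (parity).
(b)–(e): allowed.
(c)–(d): allowed.
(c)–(e): forbidden (parity).
(d)–(e): forbidden (ΔL, ΔJ).
Allowed pairs: 4 of 10.

4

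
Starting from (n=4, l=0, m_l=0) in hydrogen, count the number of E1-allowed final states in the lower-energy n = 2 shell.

3

E1 requires Δl = ±1, so l_f ∈ {-1, 1}; with 0 ≤ l_f ≤ n_f−1 = 1, the allowed l_f values are {1}.
For l_f = 1: m_f ∈ {m_i−1, m_i, m_i+1} ∩ [−1, 1] = {-1, 0, 1} → 3 states.
Total: 3.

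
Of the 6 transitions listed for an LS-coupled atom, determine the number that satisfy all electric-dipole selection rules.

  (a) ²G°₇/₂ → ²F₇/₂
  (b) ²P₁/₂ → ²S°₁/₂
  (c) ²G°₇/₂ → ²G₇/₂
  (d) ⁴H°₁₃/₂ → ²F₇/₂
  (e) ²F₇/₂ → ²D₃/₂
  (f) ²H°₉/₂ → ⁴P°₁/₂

(a) allowed
(b) allowed
(c) allowed
(d) forbidden (ΔS, ΔL, ΔJ fail)
(e) forbidden (parity, ΔJ fail)
(f) forbidden (parity, ΔS, ΔL, ΔJ fail)
Total allowed: 3 of 6.

3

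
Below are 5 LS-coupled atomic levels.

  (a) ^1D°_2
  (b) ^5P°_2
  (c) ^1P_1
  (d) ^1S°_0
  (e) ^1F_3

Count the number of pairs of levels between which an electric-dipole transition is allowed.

(a)–(b): forbidden (parity, ΔS).
(a)–(c): allowed.
(a)–(d): forbidden (parity, ΔL, ΔJ).
(a)–(e): allowed.
(b)–(c): forbidden (ΔS).
(b)–(d): forbidden (parity, ΔS, ΔJ).
(b)–(e): forbidden (ΔS, ΔL).
(c)–(d): allowed.
(c)–(e): forbidden (parity, ΔL, ΔJ).
(d)–(e): forbidden (ΔL, ΔJ).
Allowed pairs: 3 of 10.

3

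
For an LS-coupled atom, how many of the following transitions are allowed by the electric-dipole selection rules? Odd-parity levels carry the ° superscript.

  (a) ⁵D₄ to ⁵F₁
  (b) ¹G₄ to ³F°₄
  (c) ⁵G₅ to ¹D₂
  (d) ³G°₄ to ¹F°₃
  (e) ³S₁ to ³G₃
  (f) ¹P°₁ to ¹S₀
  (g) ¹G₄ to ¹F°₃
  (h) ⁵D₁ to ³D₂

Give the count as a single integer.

2

(a) forbidden (parity, ΔJ fail)
(b) forbidden (ΔS fails)
(c) forbidden (parity, ΔS, ΔL, ΔJ fail)
(d) forbidden (parity, ΔS fail)
(e) forbidden (parity, ΔL, ΔJ fail)
(f) allowed
(g) allowed
(h) forbidden (parity, ΔS fail)
Total allowed: 2 of 8.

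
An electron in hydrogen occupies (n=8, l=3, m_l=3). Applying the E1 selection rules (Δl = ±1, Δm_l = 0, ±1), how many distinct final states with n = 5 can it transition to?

E1 requires Δl = ±1, so l_f ∈ {2, 4}; with 0 ≤ l_f ≤ n_f−1 = 4, the allowed l_f values are {2, 4}.
For l_f = 2: m_f ∈ {m_i−1, m_i, m_i+1} ∩ [−2, 2] = {2} → 1 state.
For l_f = 4: m_f ∈ {m_i−1, m_i, m_i+1} ∩ [−4, 4] = {2, 3, 4} → 3 states.
Total: 4.

4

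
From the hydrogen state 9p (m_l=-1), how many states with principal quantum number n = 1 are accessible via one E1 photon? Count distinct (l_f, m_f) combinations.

1

E1 requires Δl = ±1, so l_f ∈ {0, 2}; with 0 ≤ l_f ≤ n_f−1 = 0, the allowed l_f values are {0}.
For l_f = 0: m_f ∈ {m_i−1, m_i, m_i+1} ∩ [−0, 0] = {0} → 1 state.
Total: 1.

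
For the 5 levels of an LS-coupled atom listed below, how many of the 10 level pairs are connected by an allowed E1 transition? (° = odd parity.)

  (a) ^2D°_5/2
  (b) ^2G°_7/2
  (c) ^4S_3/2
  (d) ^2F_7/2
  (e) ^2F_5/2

4

(a)–(b): forbidden (parity, ΔL).
(a)–(c): forbidden (ΔS, ΔL).
(a)–(d): allowed.
(a)–(e): allowed.
(b)–(c): forbidden (ΔS, ΔL, ΔJ).
(b)–(d): allowed.
(b)–(e): allowed.
(c)–(d): forbidden (parity, ΔS, ΔL, ΔJ).
(c)–(e): forbidden (parity, ΔS, ΔL).
(d)–(e): forbidden (parity).
Allowed pairs: 4 of 10.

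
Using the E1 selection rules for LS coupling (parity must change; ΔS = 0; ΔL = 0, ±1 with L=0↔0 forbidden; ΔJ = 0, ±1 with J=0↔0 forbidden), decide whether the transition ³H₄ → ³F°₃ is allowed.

Parity must change: even → odd — passes.
ΔS = 0: S: 1 → 1 — passes.
ΔL = 0, ±1 (not L=0↔0): L: 5 → 3, ΔL = -2 — fails.
ΔJ = 0, ±1 (not J=0↔0): J: 4 → 3, ΔJ = -1 — passes.
Rule(s) violated: ΔL.

forbidden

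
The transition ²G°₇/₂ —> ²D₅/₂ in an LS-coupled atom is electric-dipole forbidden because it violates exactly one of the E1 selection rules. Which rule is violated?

Initial level: S=1/2, L=4, J=7/2, parity odd. Final level: S=1/2, L=2, J=5/2, parity even.
Parity must change: odd → even — passes.
ΔS = 0: S: 1/2 → 1/2 — passes.
ΔL = 0, ±1 (not L=0↔0): L: 4 → 2, ΔL = -2 — fails.
ΔJ = 0, ±1 (not J=0↔0): J: 7/2 → 5/2, ΔJ = -1 — passes.

the ΔL = 0, ±1 rule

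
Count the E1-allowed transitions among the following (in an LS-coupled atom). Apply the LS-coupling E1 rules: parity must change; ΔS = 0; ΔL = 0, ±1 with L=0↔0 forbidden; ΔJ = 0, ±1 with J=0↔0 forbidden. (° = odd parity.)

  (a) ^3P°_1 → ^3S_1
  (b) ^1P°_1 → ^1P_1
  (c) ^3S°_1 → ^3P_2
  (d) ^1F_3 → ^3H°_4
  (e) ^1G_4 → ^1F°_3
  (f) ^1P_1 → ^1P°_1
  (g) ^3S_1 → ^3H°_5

5

(a) allowed
(b) allowed
(c) allowed
(d) forbidden (ΔS, ΔL fail)
(e) allowed
(f) allowed
(g) forbidden (ΔL, ΔJ fail)
Total allowed: 5 of 7.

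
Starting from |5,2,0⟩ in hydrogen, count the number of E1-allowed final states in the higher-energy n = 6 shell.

6

E1 requires Δl = ±1, so l_f ∈ {1, 3}; with 0 ≤ l_f ≤ n_f−1 = 5, the allowed l_f values are {1, 3}.
For l_f = 1: m_f ∈ {m_i−1, m_i, m_i+1} ∩ [−1, 1] = {-1, 0, 1} → 3 states.
For l_f = 3: m_f ∈ {m_i−1, m_i, m_i+1} ∩ [−3, 3] = {-1, 0, 1} → 3 states.
Total: 6.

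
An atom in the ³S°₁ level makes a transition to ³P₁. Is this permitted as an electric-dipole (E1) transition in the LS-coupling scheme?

allowed

Initial level: S=1, L=0, J=1, parity odd. Final level: S=1, L=1, J=1, parity even.
Parity must change: odd → even — passes.
ΔS = 0: S: 1 → 1 — passes.
ΔL = 0, ±1 (not L=0↔0): L: 0 → 1, ΔL = +1 — passes.
ΔJ = 0, ±1 (not J=0↔0): J: 1 → 1, ΔJ = +0 — passes.
All four E1 rules are satisfied.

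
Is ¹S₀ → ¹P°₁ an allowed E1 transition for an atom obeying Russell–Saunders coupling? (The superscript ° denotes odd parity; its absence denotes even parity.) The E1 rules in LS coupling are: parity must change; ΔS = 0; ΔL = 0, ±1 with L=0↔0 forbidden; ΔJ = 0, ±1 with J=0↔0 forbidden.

allowed

Parity must change: even → odd — ok.
ΔS = 0: S: 0 → 0 — ok.
ΔL = 0, ±1 (not L=0↔0): L: 0 → 1, ΔL = +1 — ok.
ΔJ = 0, ±1 (not J=0↔0): J: 0 → 1, ΔJ = +1 — ok.
All four E1 rules are satisfied.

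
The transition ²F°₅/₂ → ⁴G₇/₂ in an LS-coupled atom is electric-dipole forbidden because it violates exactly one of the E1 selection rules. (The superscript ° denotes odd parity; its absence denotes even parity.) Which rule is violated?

the ΔS = 0 rule

ΔL = 0, ±1 (not L=0↔0): L: 3 → 4, ΔL = +1 — satisfied.
ΔS = 0: S: 1/2 → 3/2 — violated.
ΔJ = 0, ±1 (not J=0↔0): J: 5/2 → 7/2, ΔJ = +1 — satisfied.
Parity must change: odd → even — satisfied.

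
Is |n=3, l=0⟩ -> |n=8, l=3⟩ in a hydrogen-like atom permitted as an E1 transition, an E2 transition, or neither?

Δl = 3 − 0 = +3; l_i + l_f = 3.
E1 (Δl = ±1): not satisfied.
E2 (Δl = 0,±2, l_i+l_f ≥ 2): not satisfied.

neither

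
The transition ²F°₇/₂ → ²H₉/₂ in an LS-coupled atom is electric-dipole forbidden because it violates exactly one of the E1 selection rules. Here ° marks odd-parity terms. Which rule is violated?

the ΔL = 0, ±1 rule

Parity must change: odd → even — ok.
ΔS = 0: S: 1/2 → 1/2 — ok.
ΔL = 0, ±1 (not L=0↔0): L: 3 → 5, ΔL = +2 — fails.
ΔJ = 0, ±1 (not J=0↔0): J: 7/2 → 9/2, ΔJ = +1 — ok.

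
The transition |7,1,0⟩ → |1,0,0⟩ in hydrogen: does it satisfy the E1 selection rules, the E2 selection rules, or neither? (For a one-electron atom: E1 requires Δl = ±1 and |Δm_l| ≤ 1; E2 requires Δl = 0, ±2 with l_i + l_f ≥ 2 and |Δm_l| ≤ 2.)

E1

Δl = 0 − 1 = -1; l_i + l_f = 1.
Δm_l = +0.
E1 (Δl = ±1, |Δm_l| ≤ 1): satisfied.
E2 (Δl = 0,±2, l_i+l_f ≥ 2, |Δm_l| ≤ 2): not satisfied.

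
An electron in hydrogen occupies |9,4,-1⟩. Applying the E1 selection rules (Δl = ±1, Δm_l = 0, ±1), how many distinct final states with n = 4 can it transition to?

3

E1 requires Δl = ±1, so l_f ∈ {3, 5}; with 0 ≤ l_f ≤ n_f−1 = 3, the allowed l_f values are {3}.
For l_f = 3: m_f ∈ {m_i−1, m_i, m_i+1} ∩ [−3, 3] = {-2, -1, 0} → 3 states.
Total: 3.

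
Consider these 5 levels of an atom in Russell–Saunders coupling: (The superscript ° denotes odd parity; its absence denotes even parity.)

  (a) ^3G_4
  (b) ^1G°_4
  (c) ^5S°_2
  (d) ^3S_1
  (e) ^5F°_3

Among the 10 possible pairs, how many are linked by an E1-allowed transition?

(a)–(b): forbidden (ΔS).
(a)–(c): forbidden (ΔS, ΔL, ΔJ).
(a)–(d): forbidden (parity, ΔL, ΔJ).
(a)–(e): forbidden (ΔS).
(b)–(c): forbidden (parity, ΔS, ΔL, ΔJ).
(b)–(d): forbidden (ΔS, ΔL, ΔJ).
(b)–(e): forbidden (parity, ΔS).
(c)–(d): forbidden (ΔS, ΔL).
(c)–(e): forbidden (parity, ΔL).
(d)–(e): forbidden (ΔS, ΔL, ΔJ).
Allowed pairs: 0 of 10.

0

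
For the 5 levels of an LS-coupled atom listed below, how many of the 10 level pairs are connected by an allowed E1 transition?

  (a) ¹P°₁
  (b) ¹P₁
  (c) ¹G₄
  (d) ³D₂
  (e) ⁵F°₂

(a)–(b): allowed.
(a)–(c): forbidden (ΔL, ΔJ).
(a)–(d): forbidden (ΔS).
(a)–(e): forbidden (parity, ΔS, ΔL).
(b)–(c): forbidden (parity, ΔL, ΔJ).
(b)–(d): forbidden (parity, ΔS).
(b)–(e): forbidden (ΔS, ΔL).
(c)–(d): forbidden (parity, ΔS, ΔL, ΔJ).
(c)–(e): forbidden (ΔS, ΔJ).
(d)–(e): forbidden (ΔS).
Allowed pairs: 1 of 10.

1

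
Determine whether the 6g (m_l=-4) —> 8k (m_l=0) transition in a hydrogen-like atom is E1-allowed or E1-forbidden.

forbidden

l: 4 → 7 (Δl = +3). Δl = ±1 fails.
Δm_l = 0 − (-4) = +4. E1 requires Δm_l = 0, ±1: fails.
The transition is electric-dipole forbidden.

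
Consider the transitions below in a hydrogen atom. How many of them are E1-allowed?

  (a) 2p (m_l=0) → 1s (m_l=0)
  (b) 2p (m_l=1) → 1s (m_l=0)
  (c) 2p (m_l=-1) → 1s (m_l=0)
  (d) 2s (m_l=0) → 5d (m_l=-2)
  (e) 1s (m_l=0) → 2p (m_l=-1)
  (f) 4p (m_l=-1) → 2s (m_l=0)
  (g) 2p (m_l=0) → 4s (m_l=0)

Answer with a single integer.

(a) allowed
(b) allowed
(c) allowed
(d) forbidden — Δl = +2 (E1 requires Δl = ±1); Δm_l = -2 (E1 requires Δm_l = 0, ±1)
(e) allowed
(f) allowed
(g) allowed
Total allowed: 6 of 7.

6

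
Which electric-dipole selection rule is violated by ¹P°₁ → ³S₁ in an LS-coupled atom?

Initial level: S=0, L=1, J=1, parity odd. Final level: S=1, L=0, J=1, parity even.
Parity must change: odd → even — passes.
ΔS = 0: S: 0 → 1 — fails.
ΔL = 0, ±1 (not L=0↔0): L: 1 → 0, ΔL = -1 — passes.
ΔJ = 0, ±1 (not J=0↔0): J: 1 → 1, ΔJ = +0 — passes.

the ΔS = 0 rule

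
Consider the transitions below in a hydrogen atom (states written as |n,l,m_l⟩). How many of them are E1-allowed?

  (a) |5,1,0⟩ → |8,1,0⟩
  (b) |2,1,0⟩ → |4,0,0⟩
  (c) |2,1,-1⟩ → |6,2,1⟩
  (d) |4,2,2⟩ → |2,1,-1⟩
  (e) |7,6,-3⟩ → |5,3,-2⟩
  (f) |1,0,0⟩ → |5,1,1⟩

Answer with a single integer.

2

(a) forbidden — Δl = +0 (E1 requires Δl = ±1)
(b) allowed
(c) forbidden — Δm_l = +2 (E1 requires Δm_l = 0, ±1)
(d) forbidden — Δm_l = -3 (E1 requires Δm_l = 0, ±1)
(e) forbidden — Δl = -3 (E1 requires Δl = ±1)
(f) allowed
Total allowed: 2 of 6.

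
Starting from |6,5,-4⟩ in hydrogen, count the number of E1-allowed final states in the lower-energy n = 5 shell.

2

E1 requires Δl = ±1, so l_f ∈ {4, 6}; with 0 ≤ l_f ≤ n_f−1 = 4, the allowed l_f values are {4}.
For l_f = 4: m_f ∈ {m_i−1, m_i, m_i+1} ∩ [−4, 4] = {-4, -3} → 2 states.
Total: 2.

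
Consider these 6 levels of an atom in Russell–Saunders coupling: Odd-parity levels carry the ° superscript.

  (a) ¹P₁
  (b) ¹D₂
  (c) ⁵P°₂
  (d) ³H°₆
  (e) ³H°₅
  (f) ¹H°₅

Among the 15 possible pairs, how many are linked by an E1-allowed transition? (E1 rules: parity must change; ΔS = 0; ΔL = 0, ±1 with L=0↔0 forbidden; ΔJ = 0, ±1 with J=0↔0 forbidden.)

(a)–(b): forbidden (parity).
(a)–(c): forbidden (ΔS).
(a)–(d): forbidden (ΔS, ΔL, ΔJ).
(a)–(e): forbidden (ΔS, ΔL, ΔJ).
(a)–(f): forbidden (ΔL, ΔJ).
(b)–(c): forbidden (ΔS).
(b)–(d): forbidden (ΔS, ΔL, ΔJ).
(b)–(e): forbidden (ΔS, ΔL, ΔJ).
(b)–(f): forbidden (ΔL, ΔJ).
(c)–(d): forbidden (parity, ΔS, ΔL, ΔJ).
(c)–(e): forbidden (parity, ΔS, ΔL, ΔJ).
(c)–(f): forbidden (parity, ΔS, ΔL, ΔJ).
(d)–(e): forbidden (parity).
(d)–(f): forbidden (parity, ΔS).
(e)–(f): forbidden (parity, ΔS).
Allowed pairs: 0 of 15.

0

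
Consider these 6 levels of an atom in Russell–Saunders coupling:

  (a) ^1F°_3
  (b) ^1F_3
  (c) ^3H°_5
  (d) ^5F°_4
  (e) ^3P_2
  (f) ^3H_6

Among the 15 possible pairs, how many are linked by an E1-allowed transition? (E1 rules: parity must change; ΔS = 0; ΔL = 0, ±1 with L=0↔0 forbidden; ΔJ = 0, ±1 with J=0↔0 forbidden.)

2

(a)–(b): allowed.
(a)–(c): forbidden (parity, ΔS, ΔL, ΔJ).
(a)–(d): forbidden (parity, ΔS).
(a)–(e): forbidden (ΔS, ΔL).
(a)–(f): forbidden (ΔS, ΔL, ΔJ).
(b)–(c): forbidden (ΔS, ΔL, ΔJ).
(b)–(d): forbidden (ΔS).
(b)–(e): forbidden (parity, ΔS, ΔL).
(b)–(f): forbidden (parity, ΔS, ΔL, ΔJ).
(c)–(d): forbidden (parity, ΔS, ΔL).
(c)–(e): forbidden (ΔL, ΔJ).
(c)–(f): allowed.
(d)–(e): forbidden (ΔS, ΔL, ΔJ).
(d)–(f): forbidden (ΔS, ΔL, ΔJ).
(e)–(f): forbidden (parity, ΔL, ΔJ).
Allowed pairs: 2 of 15.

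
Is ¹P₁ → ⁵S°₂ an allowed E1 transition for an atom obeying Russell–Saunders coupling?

Parity must change: even → odd — ok.
ΔS = 0: S: 0 → 2 — fails.
ΔL = 0, ±1 (not L=0↔0): L: 1 → 0, ΔL = -1 — ok.
ΔJ = 0, ±1 (not J=0↔0): J: 1 → 2, ΔJ = +1 — ok.
Rule(s) violated: ΔS.

forbidden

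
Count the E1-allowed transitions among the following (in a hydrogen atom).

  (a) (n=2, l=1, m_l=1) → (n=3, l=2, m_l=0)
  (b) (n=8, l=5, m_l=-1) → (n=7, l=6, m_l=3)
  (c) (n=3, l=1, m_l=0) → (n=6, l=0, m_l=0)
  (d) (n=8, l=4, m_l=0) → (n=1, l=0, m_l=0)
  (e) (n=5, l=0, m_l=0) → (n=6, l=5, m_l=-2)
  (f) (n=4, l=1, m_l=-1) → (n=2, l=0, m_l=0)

3

(a) allowed
(b) forbidden — Δm_l = +4 (E1 requires Δm_l = 0, ±1)
(c) allowed
(d) forbidden — Δl = -4 (E1 requires Δl = ±1)
(e) forbidden — Δl = +5 (E1 requires Δl = ±1); Δm_l = -2 (E1 requires Δm_l = 0, ±1)
(f) allowed
Total allowed: 3 of 6.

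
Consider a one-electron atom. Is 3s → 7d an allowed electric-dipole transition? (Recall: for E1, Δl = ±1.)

Initial l = 0, final l = 2, so Δl = +2. E1 requires Δl = ±1: fails.
The transition is electric-dipole forbidden.

forbidden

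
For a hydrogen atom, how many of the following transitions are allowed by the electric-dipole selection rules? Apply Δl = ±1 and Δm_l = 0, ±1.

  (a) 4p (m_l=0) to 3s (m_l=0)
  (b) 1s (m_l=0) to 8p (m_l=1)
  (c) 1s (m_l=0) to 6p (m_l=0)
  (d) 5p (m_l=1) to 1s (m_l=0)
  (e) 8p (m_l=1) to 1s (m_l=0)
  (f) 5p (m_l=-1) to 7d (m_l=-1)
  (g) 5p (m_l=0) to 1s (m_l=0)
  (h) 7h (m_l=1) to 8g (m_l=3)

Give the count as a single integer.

(a) allowed
(b) allowed
(c) allowed
(d) allowed
(e) allowed
(f) allowed
(g) allowed
(h) forbidden — Δm_l = +2 (E1 requires Δm_l = 0, ±1)
Total allowed: 7 of 8.

7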